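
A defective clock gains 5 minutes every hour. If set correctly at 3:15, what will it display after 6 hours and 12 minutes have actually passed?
For every 60 true minutes, the faulty clock advances 60 + 5 = 65 minutes.
True elapsed: 6 hours and 12 minutes = 372 minutes.
Faulty clock advances: 372 x 65/60 = 403 minutes (drift: 31 minutes ahead).
Shown time: 3:15 + 403 minutes = 9:58.

Final answer: 9:58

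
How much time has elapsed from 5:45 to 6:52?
From 5:45 to 6:52:
(6 x 60 + 52) - (5 x 60 + 45) = 412 - 345 = 67 minutes
= 1 hour and 7 minutes

Final answer: 1 hour and 7 minutes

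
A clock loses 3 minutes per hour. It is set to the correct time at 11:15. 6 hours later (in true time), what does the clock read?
For every 60 true minutes, the faulty clock advances 60 - 3 = 57 minutes.
True elapsed: 6 hours = 360 minutes.
Faulty clock advances: 360 x 57/60 = 342 minutes (drift: 18 minutes behind).
Shown time: 11:15 + 342 minutes = 4:57.

Final answer: 4:57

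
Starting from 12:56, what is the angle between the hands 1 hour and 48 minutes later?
First find the time 1 hour and 48 minutes after 12:56.
Total minutes: 12 x 60 + 56 + 1 x 60 + 48 = 884.
884 mod 720 = 164 minutes = 2:44.
Now compute the angle at 2:44:
Hour hand: 2 x 30 + 44 x 0.5 = 82 degrees
Minute hand: 44 x 6 = 264 degrees
Difference: |82 - 264| = 182 degrees
Smaller angle: 360 - 182 = 178 degrees

Final answer: 178 degrees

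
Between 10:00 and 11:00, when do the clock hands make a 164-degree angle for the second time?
At t minutes past 10:00, the hour hand is at 30 x 10 + 0.5t degrees and the minute hand is at 6t degrees.
The smaller angle between them is 164 degrees when |30H - 5.5t| = 164 or |30H - 5.5t| = 196.
With H = 10, solve 30 x 10 - 5.5t = +/- target for each target:
  t = (30 x 10 - 164) / 5.5 = 24.73
  t = (30 x 10 + 164) / 5.5 = 84.36 (outside (0, 60))
  t = (30 x 10 - 196) / 5.5 = 18.91
  t = (30 x 10 + 196) / 5.5 = 90.18 (outside (0, 60))
Valid solutions in (0, 60): {18.91, 24.73} minutes.
The second occurrence is t = 24.73 minutes.
The hands form a 164-degree angle at 24.73 minutes past 10:00.

Final answer: 24.73 minutes past 10:00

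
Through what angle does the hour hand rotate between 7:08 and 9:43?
The hour hand moves 0.5 degrees per minute.
Time elapsed: 9:43 - 7:08 = 155 minutes
Angular displacement: 155 x 0.5 = 77.5 degrees

Final answer: 77.5 degrees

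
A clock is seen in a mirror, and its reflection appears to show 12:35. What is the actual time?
Reflection across the vertical (12-6) axis maps a hand at angle A degrees to (360 - A) degrees, which sends a reading of T minutes past 12:00 to (720 - T) minutes past 12:00.
Mirror reads 12:35 = 35 minutes past 12:00.
Actual time: (720 - 35) mod 720 = 685 minutes = 11:25.

Final answer: 11:25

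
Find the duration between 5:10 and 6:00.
From 5:10 to 6:00:
(6 x 60 + 0) - (5 x 60 + 10) = 360 - 310 = 50 minutes
= 50 minutes

Final answer: 50 minutes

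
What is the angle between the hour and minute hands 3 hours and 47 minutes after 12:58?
First find the time 3 hours and 47 minutes after 12:58.
Total minutes: 12 x 60 + 58 + 3 x 60 + 47 = 1005.
1005 mod 720 = 285 minutes = 4:45.
Now compute the angle at 4:45:
Hour hand: 4 x 30 + 45 x 0.5 = 142.5 degrees
Minute hand: 45 x 6 = 270 degrees
Difference: |142.5 - 270| = 127.5 degrees
The angle is 127.5 degrees

Final answer: 127.5 degrees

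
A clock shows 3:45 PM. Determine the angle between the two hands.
Hour hand position: 3 x 30 + 45 x 0.5 = 112.5 degrees
Minute hand position: 45 x 6 = 270 degrees
Difference: |112.5 - 270| = 157.5 degrees
The angle between the hands is 157.5 degrees

Final answer: 157.5 degrees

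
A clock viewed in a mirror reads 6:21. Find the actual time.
Reflection across the vertical (12-6) axis maps a hand at angle A degrees to (360 - A) degrees, which sends a reading of T minutes past 12:00 to (720 - T) minutes past 12:00.
Mirror reads 6:21 = 381 minutes past 12:00.
Actual time: (720 - 381) mod 720 = 339 minutes = 5:39.

Final answer: 5:39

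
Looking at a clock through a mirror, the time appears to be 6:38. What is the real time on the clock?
Reflection across the vertical (12-6) axis maps a hand at angle A degrees to (360 - A) degrees, which sends a reading of T minutes past 12:00 to (720 - T) minutes past 12:00.
Mirror reads 6:38 = 398 minutes past 12:00.
Actual time: (720 - 398) mod 720 = 322 minutes = 5:22.

Final answer: 5:22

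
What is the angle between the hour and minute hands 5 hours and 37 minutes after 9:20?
First find the time 5 hours and 37 minutes after 9:20.
Total minutes: 9 x 60 + 20 + 5 x 60 + 37 = 897.
897 mod 720 = 177 minutes = 2:57.
Now compute the angle at 2:57:
Hour hand: 2 x 30 + 57 x 0.5 = 88.5 degrees
Minute hand: 57 x 6 = 342 degrees
Difference: |88.5 - 342| = 253.5 degrees
Smaller angle: 360 - 253.5 = 106.5 degrees

Final answer: 106.5 degrees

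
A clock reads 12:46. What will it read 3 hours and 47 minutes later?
Starting time: 12:46
Adding 47 minutes to 46 minutes: 46 + 47 = 93 minutes = 1 hour and 33 minutes
Adding 3 hours: 12 + 3 + 1 (carry) = 16 - 12 = 4
Final time: 4:33

Final answer: 4:33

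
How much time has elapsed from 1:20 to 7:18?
From 1:20 to 7:18:
(7 x 60 + 18) - (1 x 60 + 20) = 438 - 80 = 358 minutes
= 5 hours and 58 minutes

Final answer: 5 hours and 58 minutes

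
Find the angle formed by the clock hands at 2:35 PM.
Hour hand position: 2 x 30 + 35 x 0.5 = 77.5 degrees
Minute hand position: 35 x 6 = 210 degrees
Difference: |77.5 - 210| = 132.5 degrees
The angle between the hands is 132.5 degrees

Final answer: 132.5 degrees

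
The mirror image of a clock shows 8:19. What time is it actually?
Reflection across the vertical (12-6) axis maps a hand at angle A degrees to (360 - A) degrees, which sends a reading of T minutes past 12:00 to (720 - T) minutes past 12:00.
Mirror reads 8:19 = 499 minutes past 12:00.
Actual time: (720 - 499) mod 720 = 221 minutes = 3:41.

Final answer: 3:41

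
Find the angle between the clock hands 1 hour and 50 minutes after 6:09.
First find the time 1 hour and 50 minutes after 6:09.
Total minutes: 6 x 60 + 9 + 1 x 60 + 50 = 479.
479 mod 720 = 479 minutes = 7:59.
Now compute the angle at 7:59:
Hour hand: 7 x 30 + 59 x 0.5 = 239.5 degrees
Minute hand: 59 x 6 = 354 degrees
Difference: |239.5 - 354| = 114.5 degrees
The angle is 114.5 degrees

Final answer: 114.5 degrees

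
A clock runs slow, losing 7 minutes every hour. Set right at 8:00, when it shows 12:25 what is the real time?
For every 60 true minutes, the faulty clock advances 53 minutes, so 1 faulty-clock minute corresponds to 60/53 true minutes.
From 8:00 to 12:25 on the faulty dial is 265 minutes.
True elapsed: 265 x 60/53 = 300 minutes = 5 hours.
True time: 8:00 + 5 hours = 1:00.

Final answer: 1:00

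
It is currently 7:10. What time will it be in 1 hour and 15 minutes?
Starting time: 7:10
Adding 15 minutes to 10 minutes: 10 + 15 = 25 minutes
Adding 1 hour: 7 + 1 = 8
Final time: 8:25

Final answer: 8:25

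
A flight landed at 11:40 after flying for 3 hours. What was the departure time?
Starting time: 11:40 = 700 total minutes past 12:00
Subtracting: 3 hours = 180 minutes
700 - 180 = 520 minutes
= 8 hours and 40 minutes past 12:00 = 8:40

Final answer: 8:40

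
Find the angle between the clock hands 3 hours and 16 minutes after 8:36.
First find the time 3 hours and 16 minutes after 8:36.
Total minutes: 8 x 60 + 36 + 3 x 60 + 16 = 712.
712 mod 720 = 712 minutes = 11:52.
Now compute the angle at 11:52:
Hour hand: 11 x 30 + 52 x 0.5 = 356 degrees
Minute hand: 52 x 6 = 312 degrees
Difference: |356 - 312| = 44 degrees
The angle is 44 degrees

Final answer: 44 degrees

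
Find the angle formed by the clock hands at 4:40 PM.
Hour hand position: 4 x 30 + 40 x 0.5 = 140 degrees
Minute hand position: 40 x 6 = 240 degrees
Difference: |140 - 240| = 100 degrees
The angle between the hands is 100 degrees

Final answer: 100 degrees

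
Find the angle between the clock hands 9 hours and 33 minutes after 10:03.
First find the time 9 hours and 33 minutes after 10:03.
Total minutes: 10 x 60 + 3 + 9 x 60 + 33 = 1176.
1176 mod 720 = 456 minutes = 7:36.
Now compute the angle at 7:36:
Hour hand: 7 x 30 + 36 x 0.5 = 228 degrees
Minute hand: 36 x 6 = 216 degrees
Difference: |228 - 216| = 12 degrees
The angle is 12 degrees

Final answer: 12 degrees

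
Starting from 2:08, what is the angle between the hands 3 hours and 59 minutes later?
First find the time 3 hours and 59 minutes after 2:08.
Total minutes: 2 x 60 + 8 + 3 x 60 + 59 = 367.
367 mod 720 = 367 minutes = 6:07.
Now compute the angle at 6:07:
Hour hand: 6 x 30 + 7 x 0.5 = 183.5 degrees
Minute hand: 7 x 6 = 42 degrees
Difference: |183.5 - 42| = 141.5 degrees
The angle is 141.5 degrees

Final answer: 141.5 degrees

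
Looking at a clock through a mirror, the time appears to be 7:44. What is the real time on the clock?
Reflection across the vertical (12-6) axis maps a hand at angle A degrees to (360 - A) degrees, which sends a reading of T minutes past 12:00 to (720 - T) minutes past 12:00.
Mirror reads 7:44 = 464 minutes past 12:00.
Actual time: (720 - 464) mod 720 = 256 minutes = 4:16.

Final answer: 4:16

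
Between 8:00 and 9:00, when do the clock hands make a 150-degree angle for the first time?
At t minutes past 8:00, the hour hand is at 30 x 8 + 0.5t degrees and the minute hand is at 6t degrees.
The smaller angle between them is 150 degrees when |30H - 5.5t| = 150 or |30H - 5.5t| = 210.
With H = 8, solve 30 x 8 - 5.5t = +/- target for each target:
  t = (30 x 8 - 150) / 5.5 = 16.36
  t = (30 x 8 + 150) / 5.5 = 70.91 (outside (0, 60))
  t = (30 x 8 - 210) / 5.5 = 5.45
  t = (30 x 8 + 210) / 5.5 = 81.82 (outside (0, 60))
Valid solutions in (0, 60): {5.45, 16.36} minutes.
The first occurrence is t = 5.45 minutes.
The hands form a 150-degree angle at 5.45 minutes past 8:00.

Final answer: 5.45 minutes past 8:00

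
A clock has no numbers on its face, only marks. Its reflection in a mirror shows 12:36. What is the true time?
Reflection across the vertical (12-6) axis maps a hand at angle A degrees to (360 - A) degrees, which sends a reading of T minutes past 12:00 to (720 - T) minutes past 12:00.
Mirror reads 12:36 = 36 minutes past 12:00.
Actual time: (720 - 36) mod 720 = 684 minutes = 11:24.

Final answer: 11:24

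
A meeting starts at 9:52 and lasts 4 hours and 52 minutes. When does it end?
Starting time: 9:52
Adding 52 minutes to 52 minutes: 52 + 52 = 104 minutes = 1 hour and 44 minutes
Adding 4 hours: 9 + 4 + 1 (carry) = 14 - 12 = 2
Final time: 2:44

Final answer: 2:44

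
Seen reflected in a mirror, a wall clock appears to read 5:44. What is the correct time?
Reflection across the vertical (12-6) axis maps a hand at angle A degrees to (360 - A) degrees, which sends a reading of T minutes past 12:00 to (720 - T) minutes past 12:00.
Mirror reads 5:44 = 344 minutes past 12:00.
Actual time: (720 - 344) mod 720 = 376 minutes = 6:16.

Final answer: 6:16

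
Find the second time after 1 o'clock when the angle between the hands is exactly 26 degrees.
At t minutes past 1:00, the hour hand is at 30 x 1 + 0.5t degrees and the minute hand is at 6t degrees.
The smaller angle between them is 26 degrees when |30H - 5.5t| = 26 or |30H - 5.5t| = 334.
With H = 1, solve 30 x 1 - 5.5t = +/- target for each target:
  t = (30 x 1 - 26) / 5.5 = 0.73
  t = (30 x 1 + 26) / 5.5 = 10.18
  t = (30 x 1 - 334) / 5.5 = -55.27 (outside (0, 60))
  t = (30 x 1 + 334) / 5.5 = 66.18 (outside (0, 60))
Valid solutions in (0, 60): {0.73, 10.18} minutes.
The second occurrence is t = 10.18 minutes.
The hands form a 26-degree angle at 10.18 minutes past 1:00.

Final answer: 10.18 minutes past 1:00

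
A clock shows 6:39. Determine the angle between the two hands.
Hour hand position: 6 x 30 + 39 x 0.5 = 199.5 degrees
Minute hand position: 39 x 6 = 234 degrees
Difference: |199.5 - 234| = 34.5 degrees
The angle between the hands is 34.5 degrees

Final answer: 34.5 degrees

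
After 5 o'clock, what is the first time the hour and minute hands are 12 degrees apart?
At t minutes past 5:00, the hour hand is at 30 x 5 + 0.5t degrees and the minute hand is at 6t degrees.
The smaller angle between them is 12 degrees when |30H - 5.5t| = 12 or |30H - 5.5t| = 348.
With H = 5, solve 30 x 5 - 5.5t = +/- target for each target:
  t = (30 x 5 - 12) / 5.5 = 25.09
  t = (30 x 5 + 12) / 5.5 = 29.45
  t = (30 x 5 - 348) / 5.5 = -36 (outside (0, 60))
  t = (30 x 5 + 348) / 5.5 = 90.55 (outside (0, 60))
Valid solutions in (0, 60): {25.09, 29.45} minutes.
The first occurrence is t = 25.09 minutes.
The hands form a 12-degree angle at 25.09 minutes past 5:00.

Final answer: 25.09 minutes past 5:00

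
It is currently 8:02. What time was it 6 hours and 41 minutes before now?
Starting time: 8:02 = 482 total minutes past 12:00
Subtracting: 6 hours and 41 minutes = 401 minutes
482 - 401 = 81 minutes
= 1 hour and 21 minutes past 12:00 = 1:21

Final answer: 1:21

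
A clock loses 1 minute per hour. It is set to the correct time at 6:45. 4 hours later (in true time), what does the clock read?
For every 60 true minutes, the faulty clock advances 60 - 1 = 59 minutes.
True elapsed: 4 hours = 240 minutes.
Faulty clock advances: 240 x 59/60 = 236 minutes (drift: 4 minutes behind).
Shown time: 6:45 + 236 minutes = 10:41.

Final answer: 10:41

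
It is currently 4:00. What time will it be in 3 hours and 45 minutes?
Starting time: 4:00
Adding 45 minutes to 0 minutes: 0 + 45 = 45 minutes
Adding 3 hours: 4 + 3 = 7
Final time: 7:45

Final answer: 7:45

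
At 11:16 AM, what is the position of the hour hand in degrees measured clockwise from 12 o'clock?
The hour hand moves 30 degrees per hour and 0.5 degrees per minute.
At 11:16: (11) x 30 + 16 x 0.5 = 330 + 8 = 338 degrees

Final answer: 338 degrees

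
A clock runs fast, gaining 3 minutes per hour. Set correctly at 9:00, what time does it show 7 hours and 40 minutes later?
For every 60 true minutes, the faulty clock advances 60 + 3 = 63 minutes.
True elapsed: 7 hours and 40 minutes = 460 minutes.
Faulty clock advances: 460 x 63/60 = 483 minutes (drift: 23 minutes ahead).
Shown time: 9:00 + 483 minutes = 5:03.

Final answer: 5:03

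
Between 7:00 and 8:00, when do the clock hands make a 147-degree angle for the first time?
At t minutes past 7:00, the hour hand is at 30 x 7 + 0.5t degrees and the minute hand is at 6t degrees.
The smaller angle between them is 147 degrees when |30H - 5.5t| = 147 or |30H - 5.5t| = 213.
With H = 7, solve 30 x 7 - 5.5t = +/- target for each target:
  t = (30 x 7 - 147) / 5.5 = 11.45
  t = (30 x 7 + 147) / 5.5 = 64.91 (outside (0, 60))
  t = (30 x 7 - 213) / 5.5 = -0.55 (outside (0, 60))
  t = (30 x 7 + 213) / 5.5 = 76.91 (outside (0, 60))
Valid solutions in (0, 60): {11.45} minutes.
The first occurrence is t = 11.45 minutes.
The hands form a 147-degree angle at 11.45 minutes past 7:00.

Final answer: 11.45 minutes past 7:00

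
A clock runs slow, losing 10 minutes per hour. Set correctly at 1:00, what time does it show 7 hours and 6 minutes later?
For every 60 true minutes, the faulty clock advances 60 - 10 = 50 minutes.
True elapsed: 7 hours and 6 minutes = 426 minutes.
Faulty clock advances: 426 x 50/60 = 355 minutes (drift: 71 minutes behind).
Shown time: 1:00 + 355 minutes = 6:55.

Final answer: 6:55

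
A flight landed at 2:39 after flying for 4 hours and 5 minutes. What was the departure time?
Starting time: 2:39 = 159 total minutes past 12:00
Subtracting: 4 hours and 5 minutes = 245 minutes
159 - 245 = -86 (negative, add 12 hours = 720) = 634 minutes
= 10 hours and 34 minutes past 12:00 = 10:34

Final answer: 10:34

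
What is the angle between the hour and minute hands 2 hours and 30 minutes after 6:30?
First find the time 2 hours and 30 minutes after 6:30.
Total minutes: 6 x 60 + 30 + 2 x 60 + 30 = 540.
540 mod 720 = 540 minutes = 9:00.
Now compute the angle at 9:00:
Hour hand: 9 x 30 + 0 x 0.5 = 270 degrees
Minute hand: 0 x 6 = 0 degrees
Difference: |270 - 0| = 270 degrees
Smaller angle: 360 - 270 = 90 degrees

Final answer: 90 degrees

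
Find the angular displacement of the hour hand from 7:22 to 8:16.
The hour hand moves 0.5 degrees per minute.
Time elapsed: 8:16 - 7:22 = 54 minutes
Angular displacement: 54 x 0.5 = 27 degrees

Final answer: 27 degrees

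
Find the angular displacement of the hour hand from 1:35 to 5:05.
The hour hand moves 0.5 degrees per minute.
Time elapsed: 5:05 - 1:35 = 210 minutes
Angular displacement: 210 x 0.5 = 105 degrees

Final answer: 105 degrees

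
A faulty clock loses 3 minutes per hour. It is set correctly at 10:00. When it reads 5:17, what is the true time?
For every 60 true minutes, the faulty clock advances 57 minutes, so 1 faulty-clock minute corresponds to 60/57 true minutes.
From 10:00 to 5:17 on the faulty dial is 437 minutes.
True elapsed: 437 x 60/57 = 460 minutes = 7 hours and 40 minutes.
True time: 10:00 + 7 hours and 40 minutes = 5:40.

Final answer: 5:40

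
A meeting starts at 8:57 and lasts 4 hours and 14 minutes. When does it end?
Starting time: 8:57
Adding 14 minutes to 57 minutes: 57 + 14 = 71 minutes = 1 hour and 11 minutes
Adding 4 hours: 8 + 4 + 1 (carry) = 13 - 12 = 1
Final time: 1:11

Final answer: 1:11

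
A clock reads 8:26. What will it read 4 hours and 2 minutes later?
Starting time: 8:26
Adding 2 minutes to 26 minutes: 26 + 2 = 28 minutes
Adding 4 hours: 8 + 4 = 12
Final time: 12:28

Final answer: 12:28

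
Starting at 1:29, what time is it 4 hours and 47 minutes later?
Starting time: 1:29
Adding 47 minutes to 29 minutes: 29 + 47 = 76 minutes = 1 hour and 16 minutes
Adding 4 hours: 1 + 4 + 1 (carry) = 6
Final time: 6:16

Final answer: 6:16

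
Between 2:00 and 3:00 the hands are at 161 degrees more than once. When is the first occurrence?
At t minutes past 2:00, the hour hand is at 30 x 2 + 0.5t degrees and the minute hand is at 6t degrees.
The smaller angle between them is 161 degrees when |30H - 5.5t| = 161 or |30H - 5.5t| = 199.
With H = 2, solve 30 x 2 - 5.5t = +/- target for each target:
  t = (30 x 2 - 161) / 5.5 = -18.36 (outside (0, 60))
  t = (30 x 2 + 161) / 5.5 = 40.18
  t = (30 x 2 - 199) / 5.5 = -25.27 (outside (0, 60))
  t = (30 x 2 + 199) / 5.5 = 47.09
Valid solutions in (0, 60): {40.18, 47.09} minutes.
The first occurrence is t = 40.18 minutes.
The hands form a 161-degree angle at 40.18 minutes past 2:00.

Final answer: 40.18 minutes past 2:00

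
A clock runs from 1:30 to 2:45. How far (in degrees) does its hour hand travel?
The hour hand moves 0.5 degrees per minute.
Time elapsed: 2:45 - 1:30 = 75 minutes
Angular displacement: 75 x 0.5 = 37.5 degrees

Final answer: 37.5 degrees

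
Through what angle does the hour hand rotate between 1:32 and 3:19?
The hour hand moves 0.5 degrees per minute.
Time elapsed: 3:19 - 1:32 = 107 minutes
Angular displacement: 107 x 0.5 = 53.5 degrees

Final answer: 53.5 degrees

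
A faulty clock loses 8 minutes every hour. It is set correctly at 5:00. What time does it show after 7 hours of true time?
For every 60 true minutes, the faulty clock advances 60 - 8 = 52 minutes.
True elapsed: 7 hours = 420 minutes.
Faulty clock advances: 420 x 52/60 = 364 minutes (drift: 56 minutes behind).
Shown time: 5:00 + 364 minutes = 11:04.

Final answer: 11:04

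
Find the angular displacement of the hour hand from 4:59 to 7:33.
The hour hand moves 0.5 degrees per minute.
Time elapsed: 7:33 - 4:59 = 154 minutes
Angular displacement: 154 x 0.5 = 77 degrees

Final answer: 77 degrees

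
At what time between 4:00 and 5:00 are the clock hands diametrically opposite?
For hands to be 180 degrees apart: |30H - 5.5t| = 180
With H = 4: t = (30 x 4 + 180)/5.5 = 54.55 or t = (30 x 4 - 180)/5.5 = -10.91
First valid solution (0 < t < 60): t = 54.55 minutes
The hands are opposite at 54.55 minutes past 4:00.

Final answer: 54.55 minutes past 4:00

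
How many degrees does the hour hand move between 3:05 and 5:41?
The hour hand moves 0.5 degrees per minute.
Time elapsed: 5:41 - 3:05 = 156 minutes
Angular displacement: 156 x 0.5 = 78 degrees

Final answer: 78 degrees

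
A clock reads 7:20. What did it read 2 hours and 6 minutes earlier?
Starting time: 7:20 = 440 total minutes past 12:00
Subtracting: 2 hours and 6 minutes = 126 minutes
440 - 126 = 314 minutes
= 5 hours and 14 minutes past 12:00 = 5:14

Final answer: 5:14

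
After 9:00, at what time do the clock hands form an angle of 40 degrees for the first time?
At t minutes past 9:00, the hour hand is at 30 x 9 + 0.5t degrees and the minute hand is at 6t degrees.
The smaller angle between them is 40 degrees when |30H - 5.5t| = 40 or |30H - 5.5t| = 320.
With H = 9, solve 30 x 9 - 5.5t = +/- target for each target:
  t = (30 x 9 - 40) / 5.5 = 41.82
  t = (30 x 9 + 40) / 5.5 = 56.36
  t = (30 x 9 - 320) / 5.5 = -9.09 (outside (0, 60))
  t = (30 x 9 + 320) / 5.5 = 107.27 (outside (0, 60))
Valid solutions in (0, 60): {41.82, 56.36} minutes.
The first occurrence is t = 41.82 minutes.
The hands form a 40-degree angle at 41.82 minutes past 9:00.

Final answer: 41.82 minutes past 9:00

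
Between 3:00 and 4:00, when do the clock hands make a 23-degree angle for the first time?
At t minutes past 3:00, the hour hand is at 30 x 3 + 0.5t degrees and the minute hand is at 6t degrees.
The smaller angle between them is 23 degrees when |30H - 5.5t| = 23 or |30H - 5.5t| = 337.
With H = 3, solve 30 x 3 - 5.5t = +/- target for each target:
  t = (30 x 3 - 23) / 5.5 = 12.18
  t = (30 x 3 + 23) / 5.5 = 20.55
  t = (30 x 3 - 337) / 5.5 = -44.91 (outside (0, 60))
  t = (30 x 3 + 337) / 5.5 = 77.64 (outside (0, 60))
Valid solutions in (0, 60): {12.18, 20.55} minutes.
The first occurrence is t = 12.18 minutes.
The hands form a 23-degree angle at 12.18 minutes past 3:00.

Final answer: 12.18 minutes past 3:00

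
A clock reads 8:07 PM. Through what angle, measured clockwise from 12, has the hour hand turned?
The hour hand moves 30 degrees per hour and 0.5 degrees per minute.
At 8:07: (8) x 30 + 7 x 0.5 = 240 + 3.5 = 243.5 degrees

Final answer: 243.5 degrees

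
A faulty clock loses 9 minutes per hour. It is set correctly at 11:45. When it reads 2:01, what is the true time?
For every 60 true minutes, the faulty clock advances 51 minutes, so 1 faulty-clock minute corresponds to 60/51 true minutes.
From 11:45 to 2:01 on the faulty dial is 136 minutes.
True elapsed: 136 x 60/51 = 160 minutes = 2 hours and 40 minutes.
True time: 11:45 + 2 hours and 40 minutes = 2:25.

Final answer: 2:25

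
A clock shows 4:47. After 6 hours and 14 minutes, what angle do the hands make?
First find the time 6 hours and 14 minutes after 4:47.
Total minutes: 4 x 60 + 47 + 6 x 60 + 14 = 661.
661 mod 720 = 661 minutes = 11:01.
Now compute the angle at 11:01:
Hour hand: 11 x 30 + 1 x 0.5 = 330.5 degrees
Minute hand: 1 x 6 = 6 degrees
Difference: |330.5 - 6| = 324.5 degrees
Smaller angle: 360 - 324.5 = 35.5 degrees

Final answer: 35.5 degrees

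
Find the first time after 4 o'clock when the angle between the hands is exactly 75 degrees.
At t minutes past 4:00, the hour hand is at 30 x 4 + 0.5t degrees and the minute hand is at 6t degrees.
The smaller angle between them is 75 degrees when |30H - 5.5t| = 75 or |30H - 5.5t| = 285.
With H = 4, solve 30 x 4 - 5.5t = +/- target for each target:
  t = (30 x 4 - 75) / 5.5 = 8.18
  t = (30 x 4 + 75) / 5.5 = 35.45
  t = (30 x 4 - 285) / 5.5 = -30 (outside (0, 60))
  t = (30 x 4 + 285) / 5.5 = 73.64 (outside (0, 60))
Valid solutions in (0, 60): {8.18, 35.45} minutes.
The first occurrence is t = 8.18 minutes.
The hands form a 75-degree angle at 8.18 minutes past 4:00.

Final answer: 8.18 minutes past 4:00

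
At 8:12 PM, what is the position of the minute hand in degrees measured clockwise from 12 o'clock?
The minute hand moves 6 degrees per minute.
At 8:12: 12 x 6 = 72 degrees

Final answer: 72 degrees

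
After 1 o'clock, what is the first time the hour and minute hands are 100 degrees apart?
At t minutes past 1:00, the hour hand is at 30 x 1 + 0.5t degrees and the minute hand is at 6t degrees.
The smaller angle between them is 100 degrees when |30H - 5.5t| = 100 or |30H - 5.5t| = 260.
With H = 1, solve 30 x 1 - 5.5t = +/- target for each target:
  t = (30 x 1 - 100) / 5.5 = -12.73 (outside (0, 60))
  t = (30 x 1 + 100) / 5.5 = 23.64
  t = (30 x 1 - 260) / 5.5 = -41.82 (outside (0, 60))
  t = (30 x 1 + 260) / 5.5 = 52.73
Valid solutions in (0, 60): {23.64, 52.73} minutes.
The first occurrence is t = 23.64 minutes.
The hands form a 100-degree angle at 23.64 minutes past 1:00.

Final answer: 23.64 minutes past 1:00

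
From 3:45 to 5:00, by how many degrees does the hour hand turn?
The hour hand moves 0.5 degrees per minute.
Time elapsed: 5:00 - 3:45 = 75 minutes
Angular displacement: 75 x 0.5 = 37.5 degrees

Final answer: 37.5 degrees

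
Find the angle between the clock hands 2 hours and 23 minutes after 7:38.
First find the time 2 hours and 23 minutes after 7:38.
Total minutes: 7 x 60 + 38 + 2 x 60 + 23 = 601.
601 mod 720 = 601 minutes = 10:01.
Now compute the angle at 10:01:
Hour hand: 10 x 30 + 1 x 0.5 = 300.5 degrees
Minute hand: 1 x 6 = 6 degrees
Difference: |300.5 - 6| = 294.5 degrees
Smaller angle: 360 - 294.5 = 65.5 degrees

Final answer: 65.5 degrees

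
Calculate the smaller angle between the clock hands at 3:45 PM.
Hour hand position: 3 x 30 + 45 x 0.5 = 112.5 degrees
Minute hand position: 45 x 6 = 270 degrees
Difference: |112.5 - 270| = 157.5 degrees
The angle between the hands is 157.5 degrees

Final answer: 157.5 degrees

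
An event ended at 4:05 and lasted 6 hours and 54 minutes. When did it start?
Starting time: 4:05 = 245 total minutes past 12:00
Subtracting: 6 hours and 54 minutes = 414 minutes
245 - 414 = -169 (negative, add 12 hours = 720) = 551 minutes
= 9 hours and 11 minutes past 12:00 = 9:11

Final answer: 9:11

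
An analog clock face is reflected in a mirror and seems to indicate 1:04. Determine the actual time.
Reflection across the vertical (12-6) axis maps a hand at angle A degrees to (360 - A) degrees, which sends a reading of T minutes past 12:00 to (720 - T) minutes past 12:00.
Mirror reads 1:04 = 64 minutes past 12:00.
Actual time: (720 - 64) mod 720 = 656 minutes = 10:56.

Final answer: 10:56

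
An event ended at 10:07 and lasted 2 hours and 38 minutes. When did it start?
Starting time: 10:07 = 607 total minutes past 12:00
Subtracting: 2 hours and 38 minutes = 158 minutes
607 - 158 = 449 minutes
= 7 hours and 29 minutes past 12:00 = 7:29

Final answer: 7:29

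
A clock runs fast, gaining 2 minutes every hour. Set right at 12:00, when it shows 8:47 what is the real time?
For every 60 true minutes, the faulty clock advances 62 minutes, so 1 faulty-clock minute corresponds to 60/62 true minutes.
From 12:00 to 8:47 on the faulty dial is 527 minutes.
True elapsed: 527 x 60/62 = 510 minutes = 8 hours and 30 minutes.
True time: 12:00 + 8 hours and 30 minutes = 8:30.

Final answer: 8:30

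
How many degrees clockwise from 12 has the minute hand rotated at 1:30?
The minute hand moves 6 degrees per minute.
At 1:30: 30 x 6 = 180 degrees

Final answer: 180 degrees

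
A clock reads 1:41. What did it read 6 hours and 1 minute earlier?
Starting time: 1:41 = 101 total minutes past 12:00
Subtracting: 6 hours and 1 minute = 361 minutes
101 - 361 = -260 (negative, add 12 hours = 720) = 460 minutes
= 7 hours and 40 minutes past 12:00 = 7:40

Final answer: 7:40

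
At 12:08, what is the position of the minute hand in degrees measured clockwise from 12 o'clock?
The minute hand moves 6 degrees per minute.
At 12:08: 8 x 6 = 48 degrees

Final answer: 48 degrees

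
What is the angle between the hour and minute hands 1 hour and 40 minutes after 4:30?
First find the time 1 hour and 40 minutes after 4:30.
Total minutes: 4 x 60 + 30 + 1 x 60 + 40 = 370.
370 mod 720 = 370 minutes = 6:10.
Now compute the angle at 6:10:
Hour hand: 6 x 30 + 10 x 0.5 = 185 degrees
Minute hand: 10 x 6 = 60 degrees
Difference: |185 - 60| = 125 degrees
The angle is 125 degrees

Final answer: 125 degrees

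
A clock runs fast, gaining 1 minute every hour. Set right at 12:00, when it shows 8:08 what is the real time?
For every 60 true minutes, the faulty clock advances 61 minutes, so 1 faulty-clock minute corresponds to 60/61 true minutes.
From 12:00 to 8:08 on the faulty dial is 488 minutes.
True elapsed: 488 x 60/61 = 480 minutes = 8 hours.
True time: 12:00 + 8 hours = 8:00.

Final answer: 8:00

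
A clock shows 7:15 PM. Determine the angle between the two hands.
Hour hand position: 7 x 30 + 15 x 0.5 = 217.5 degrees
Minute hand position: 15 x 6 = 90 degrees
Difference: |217.5 - 90| = 127.5 degrees
The angle between the hands is 127.5 degrees

Final answer: 127.5 degrees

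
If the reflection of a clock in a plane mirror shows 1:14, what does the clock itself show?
Reflection across the vertical (12-6) axis maps a hand at angle A degrees to (360 - A) degrees, which sends a reading of T minutes past 12:00 to (720 - T) minutes past 12:00.
Mirror reads 1:14 = 74 minutes past 12:00.
Actual time: (720 - 74) mod 720 = 646 minutes = 10:46.

Final answer: 10:46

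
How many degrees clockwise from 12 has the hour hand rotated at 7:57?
The hour hand moves 30 degrees per hour and 0.5 degrees per minute.
At 7:57: (7) x 30 + 57 x 0.5 = 210 + 28.5 = 238.5 degrees

Final answer: 238.5 degrees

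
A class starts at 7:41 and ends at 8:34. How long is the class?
From 7:41 to 8:34:
(8 x 60 + 34) - (7 x 60 + 41) = 514 - 461 = 53 minutes
= 53 minutes

Final answer: 53 minutes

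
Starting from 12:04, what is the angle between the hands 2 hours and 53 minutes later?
First find the time 2 hours and 53 minutes after 12:04.
Total minutes: 12 x 60 + 4 + 2 x 60 + 53 = 897.
897 mod 720 = 177 minutes = 2:57.
Now compute the angle at 2:57:
Hour hand: 2 x 30 + 57 x 0.5 = 88.5 degrees
Minute hand: 57 x 6 = 342 degrees
Difference: |88.5 - 342| = 253.5 degrees
Smaller angle: 360 - 253.5 = 106.5 degrees

Final answer: 106.5 degrees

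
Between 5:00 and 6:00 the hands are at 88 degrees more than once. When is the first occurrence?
At t minutes past 5:00, the hour hand is at 30 x 5 + 0.5t degrees and the minute hand is at 6t degrees.
The smaller angle between them is 88 degrees when |30H - 5.5t| = 88 or |30H - 5.5t| = 272.
With H = 5, solve 30 x 5 - 5.5t = +/- target for each target:
  t = (30 x 5 - 88) / 5.5 = 11.27
  t = (30 x 5 + 88) / 5.5 = 43.27
  t = (30 x 5 - 272) / 5.5 = -22.18 (outside (0, 60))
  t = (30 x 5 + 272) / 5.5 = 76.73 (outside (0, 60))
Valid solutions in (0, 60): {11.27, 43.27} minutes.
The first occurrence is t = 11.27 minutes.
The hands form a 88-degree angle at 11.27 minutes past 5:00.

Final answer: 11.27 minutes past 5:00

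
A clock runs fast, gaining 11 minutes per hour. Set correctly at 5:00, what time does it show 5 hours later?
For every 60 true minutes, the faulty clock advances 60 + 11 = 71 minutes.
True elapsed: 5 hours = 300 minutes.
Faulty clock advances: 300 x 71/60 = 355 minutes (drift: 55 minutes ahead).
Shown time: 5:00 + 355 minutes = 10:55.

Final answer: 10:55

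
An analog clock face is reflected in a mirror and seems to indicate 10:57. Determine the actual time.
Reflection across the vertical (12-6) axis maps a hand at angle A degrees to (360 - A) degrees, which sends a reading of T minutes past 12:00 to (720 - T) minutes past 12:00.
Mirror reads 10:57 = 657 minutes past 12:00.
Actual time: (720 - 657) mod 720 = 63 minutes = 1:03.

Final answer: 1:03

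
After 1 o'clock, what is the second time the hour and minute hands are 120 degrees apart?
At t minutes past 1:00, the hour hand is at 30 x 1 + 0.5t degrees and the minute hand is at 6t degrees.
The smaller angle between them is 120 degrees when |30H - 5.5t| = 120 or |30H - 5.5t| = 240.
With H = 1, solve 30 x 1 - 5.5t = +/- target for each target:
  t = (30 x 1 - 120) / 5.5 = -16.36 (outside (0, 60))
  t = (30 x 1 + 120) / 5.5 = 27.27
  t = (30 x 1 - 240) / 5.5 = -38.18 (outside (0, 60))
  t = (30 x 1 + 240) / 5.5 = 49.09
Valid solutions in (0, 60): {27.27, 49.09} minutes.
The second occurrence is t = 49.09 minutes.
The hands form a 120-degree angle at 49.09 minutes past 1:00.

Final answer: 49.09 minutes past 1:00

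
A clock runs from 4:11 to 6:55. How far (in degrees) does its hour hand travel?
The hour hand moves 0.5 degrees per minute.
Time elapsed: 6:55 - 4:11 = 164 minutes
Angular displacement: 164 x 0.5 = 82 degrees

Final answer: 82 degrees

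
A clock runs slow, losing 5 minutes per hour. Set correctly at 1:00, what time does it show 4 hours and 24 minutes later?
For every 60 true minutes, the faulty clock advances 60 - 5 = 55 minutes.
True elapsed: 4 hours and 24 minutes = 264 minutes.
Faulty clock advances: 264 x 55/60 = 242 minutes (drift: 22 minutes behind).
Shown time: 1:00 + 242 minutes = 5:02.

Final answer: 5:02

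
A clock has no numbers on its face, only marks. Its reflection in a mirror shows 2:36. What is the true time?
Reflection across the vertical (12-6) axis maps a hand at angle A degrees to (360 - A) degrees, which sends a reading of T minutes past 12:00 to (720 - T) minutes past 12:00.
Mirror reads 2:36 = 156 minutes past 12:00.
Actual time: (720 - 156) mod 720 = 564 minutes = 9:24.

Final answer: 9:24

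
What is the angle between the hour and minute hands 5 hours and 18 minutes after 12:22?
First find the time 5 hours and 18 minutes after 12:22.
Total minutes: 12 x 60 + 22 + 5 x 60 + 18 = 1060.
1060 mod 720 = 340 minutes = 5:40.
Now compute the angle at 5:40:
Hour hand: 5 x 30 + 40 x 0.5 = 170 degrees
Minute hand: 40 x 6 = 240 degrees
Difference: |170 - 240| = 70 degrees
The angle is 70 degrees

Final answer: 70 degrees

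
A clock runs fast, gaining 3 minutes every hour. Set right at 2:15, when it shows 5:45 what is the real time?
For every 60 true minutes, the faulty clock advances 63 minutes, so 1 faulty-clock minute corresponds to 60/63 true minutes.
From 2:15 to 5:45 on the faulty dial is 210 minutes.
True elapsed: 210 x 60/63 = 200 minutes = 3 hours and 20 minutes.
True time: 2:15 + 3 hours and 20 minutes = 5:35.

Final answer: 5:35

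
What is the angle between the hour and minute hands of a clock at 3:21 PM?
Hour hand position: 3 x 30 + 21 x 0.5 = 100.5 degrees
Minute hand position: 21 x 6 = 126 degrees
Difference: |100.5 - 126| = 25.5 degrees
The angle between the hands is 25.5 degrees

Final answer: 25.5 degrees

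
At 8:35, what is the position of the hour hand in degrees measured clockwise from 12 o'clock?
The hour hand moves 30 degrees per hour and 0.5 degrees per minute.
At 8:35: (8) x 30 + 35 x 0.5 = 240 + 17.5 = 257.5 degrees

Final answer: 257.5 degrees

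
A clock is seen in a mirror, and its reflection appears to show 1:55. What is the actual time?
Reflection across the vertical (12-6) axis maps a hand at angle A degrees to (360 - A) degrees, which sends a reading of T minutes past 12:00 to (720 - T) minutes past 12:00.
Mirror reads 1:55 = 115 minutes past 12:00.
Actual time: (720 - 115) mod 720 = 605 minutes = 10:05.

Final answer: 10:05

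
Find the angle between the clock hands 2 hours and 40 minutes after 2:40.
First find the time 2 hours and 40 minutes after 2:40.
Total minutes: 2 x 60 + 40 + 2 x 60 + 40 = 320.
320 mod 720 = 320 minutes = 5:20.
Now compute the angle at 5:20:
Hour hand: 5 x 30 + 20 x 0.5 = 160 degrees
Minute hand: 20 x 6 = 120 degrees
Difference: |160 - 120| = 40 degrees
The angle is 40 degrees

Final answer: 40 degrees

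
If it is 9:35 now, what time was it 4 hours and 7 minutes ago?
Starting time: 9:35 = 575 total minutes past 12:00
Subtracting: 4 hours and 7 minutes = 247 minutes
575 - 247 = 328 minutes
= 5 hours and 28 minutes past 12:00 = 5:28

Final answer: 5:28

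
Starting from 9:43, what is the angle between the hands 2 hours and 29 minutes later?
First find the time 2 hours and 29 minutes after 9:43.
Total minutes: 9 x 60 + 43 + 2 x 60 + 29 = 732.
732 mod 720 = 12 minutes = 12:12.
Now compute the angle at 12:12:
Hour hand: 0 x 30 + 12 x 0.5 = 6 degrees
Minute hand: 12 x 6 = 72 degrees
Difference: |6 - 72| = 66 degrees
The angle is 66 degrees

Final answer: 66 degrees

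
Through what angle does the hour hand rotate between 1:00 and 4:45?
The hour hand moves 0.5 degrees per minute.
Time elapsed: 4:45 - 1:00 = 225 minutes
Angular displacement: 225 x 0.5 = 112.5 degrees

Final answer: 112.5 degrees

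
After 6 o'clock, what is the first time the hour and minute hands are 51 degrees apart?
At t minutes past 6:00, the hour hand is at 30 x 6 + 0.5t degrees and the minute hand is at 6t degrees.
The smaller angle between them is 51 degrees when |30H - 5.5t| = 51 or |30H - 5.5t| = 309.
With H = 6, solve 30 x 6 - 5.5t = +/- target for each target:
  t = (30 x 6 - 51) / 5.5 = 23.45
  t = (30 x 6 + 51) / 5.5 = 42
  t = (30 x 6 - 309) / 5.5 = -23.45 (outside (0, 60))
  t = (30 x 6 + 309) / 5.5 = 88.91 (outside (0, 60))
Valid solutions in (0, 60): {23.45, 42} minutes.
The first occurrence is t = 23.45 minutes.
The hands form a 51-degree angle at 23.45 minutes past 6:00.

Final answer: 23.45 minutes past 6:00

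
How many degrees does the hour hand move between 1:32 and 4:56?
The hour hand moves 0.5 degrees per minute.
Time elapsed: 4:56 - 1:32 = 204 minutes
Angular displacement: 204 x 0.5 = 102 degrees

Final answer: 102 degrees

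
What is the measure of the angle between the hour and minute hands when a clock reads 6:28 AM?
Hour hand position: 6 x 30 + 28 x 0.5 = 194 degrees
Minute hand position: 28 x 6 = 168 degrees
Difference: |194 - 168| = 26 degrees
The angle between the hands is 26 degrees

Final answer: 26 degrees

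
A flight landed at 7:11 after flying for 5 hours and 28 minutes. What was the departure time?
Starting time: 7:11 = 431 total minutes past 12:00
Subtracting: 5 hours and 28 minutes = 328 minutes
431 - 328 = 103 minutes
= 1 hour and 43 minutes past 12:00 = 1:43

Final answer: 1:43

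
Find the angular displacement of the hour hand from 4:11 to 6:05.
The hour hand moves 0.5 degrees per minute.
Time elapsed: 6:05 - 4:11 = 114 minutes
Angular displacement: 114 x 0.5 = 57 degrees

Final answer: 57 degrees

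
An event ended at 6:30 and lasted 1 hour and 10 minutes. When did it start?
Starting time: 6:30 = 390 total minutes past 12:00
Subtracting: 1 hour and 10 minutes = 70 minutes
390 - 70 = 320 minutes
= 5 hours and 20 minutes past 12:00 = 5:20

Final answer: 5:20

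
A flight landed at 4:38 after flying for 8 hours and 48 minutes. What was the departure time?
Starting time: 4:38 = 278 total minutes past 12:00
Subtracting: 8 hours and 48 minutes = 528 minutes
278 - 528 = -250 (negative, add 12 hours = 720) = 470 minutes
= 7 hours and 50 minutes past 12:00 = 7:50

Final answer: 7:50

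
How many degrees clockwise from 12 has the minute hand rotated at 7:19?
The minute hand moves 6 degrees per minute.
At 7:19: 19 x 6 = 114 degrees

Final answer: 114 degrees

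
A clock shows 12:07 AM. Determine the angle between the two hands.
Hour hand position: 0 x 30 + 7 x 0.5 = 3.5 degrees
Minute hand position: 7 x 6 = 42 degrees
Difference: |3.5 - 42| = 38.5 degrees
The angle between the hands is 38.5 degrees

Final answer: 38.5 degrees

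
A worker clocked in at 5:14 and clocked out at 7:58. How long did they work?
From 5:14 to 7:58:
(7 x 60 + 58) - (5 x 60 + 14) = 478 - 314 = 164 minutes
= 2 hours and 44 minutes

Final answer: 2 hours and 44 minutes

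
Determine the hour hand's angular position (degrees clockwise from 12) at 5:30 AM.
The hour hand moves 30 degrees per hour and 0.5 degrees per minute.
At 5:30: (5) x 30 + 30 x 0.5 = 150 + 15 = 165 degrees

Final answer: 165 degrees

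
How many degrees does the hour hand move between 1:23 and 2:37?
The hour hand moves 0.5 degrees per minute.
Time elapsed: 2:37 - 1:23 = 74 minutes
Angular displacement: 74 x 0.5 = 37 degrees

Final answer: 37 degrees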